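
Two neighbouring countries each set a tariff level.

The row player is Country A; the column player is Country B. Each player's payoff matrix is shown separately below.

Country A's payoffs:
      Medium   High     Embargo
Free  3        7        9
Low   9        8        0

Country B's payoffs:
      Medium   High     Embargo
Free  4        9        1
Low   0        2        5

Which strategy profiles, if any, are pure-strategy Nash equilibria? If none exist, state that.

(Free, Medium): Country A can switch to Low (3 → 9). Not NE.
(Free, High): Country A can switch to Low (7 → 8). Not NE.
(Free, Embargo): Country B can switch to Medium (1 → 4). Not NE.
(Low, Medium): Country B can switch to High (0 → 2). Not NE.
(Low, High): Country B can switch to Embargo (2 → 5). Not NE.
(Low, Embargo): Country A can switch to Free (0 → 9). Not NE.

This game has no pure Nash equilibrium.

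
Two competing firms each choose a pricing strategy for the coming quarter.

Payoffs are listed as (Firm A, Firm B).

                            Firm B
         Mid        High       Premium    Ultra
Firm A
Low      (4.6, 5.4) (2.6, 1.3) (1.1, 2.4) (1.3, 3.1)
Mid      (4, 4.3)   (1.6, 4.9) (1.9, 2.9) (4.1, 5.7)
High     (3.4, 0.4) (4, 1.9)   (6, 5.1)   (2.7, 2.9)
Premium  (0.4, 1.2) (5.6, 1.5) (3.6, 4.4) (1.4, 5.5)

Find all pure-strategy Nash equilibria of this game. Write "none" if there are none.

(Low, Mid): Firm A gets 4.6, best alternative 4; Firm B gets 5.4, best alternative 3.1. No profitable deviation — NE.
(Low, High): Firm A can switch to High (2.6 → 4). Not NE.
(Low, Premium): Firm A can switch to Mid (1.1 → 1.9). Not NE.
(Low, Ultra): Firm A can switch to Mid (1.3 → 4.1). Not NE.
(Mid, Mid): Firm A can switch to Low (4 → 4.6). Not NE.
(Mid, High): Firm A can switch to Low (1.6 → 2.6). Not NE.
(Mid, Premium): Firm A can switch to High (1.9 → 6). Not NE.
(Mid, Ultra): Firm A gets 4.1, best alternative 2.7; Firm B gets 5.7, best alternative 4.9. No profitable deviation — NE.
(High, Premium): Firm A gets 6, best alternative 3.6; Firm B gets 5.1, best alternative 2.9. No profitable deviation — NE.
(The remaining 7 profiles each have a profitable deviation by the same check.)

Pure-strategy Nash equilibria: (Low, Mid); (Mid, Ultra); (High, Premium)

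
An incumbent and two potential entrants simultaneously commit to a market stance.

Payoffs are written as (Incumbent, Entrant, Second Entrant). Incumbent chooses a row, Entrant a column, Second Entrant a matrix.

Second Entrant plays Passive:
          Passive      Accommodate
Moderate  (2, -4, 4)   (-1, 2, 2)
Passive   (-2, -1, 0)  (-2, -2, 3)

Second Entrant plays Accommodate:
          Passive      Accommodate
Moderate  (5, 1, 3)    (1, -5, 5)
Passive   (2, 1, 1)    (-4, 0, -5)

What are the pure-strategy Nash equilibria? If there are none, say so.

(Moderate, Passive, Passive): Entrant can switch to Accommodate (-4 → 2). Not NE.
(Moderate, Passive, Accommodate): Second Entrant can switch to Passive (3 → 4). Not NE.
(Moderate, Accommodate, Passive): Second Entrant can switch to Accommodate (2 → 5). Not NE.
(Moderate, Accommodate, Accommodate): Entrant can switch to Passive (-5 → 1). Not NE.
(Passive, Passive, Passive): Incumbent can switch to Moderate (-2 → 2). Not NE.
(Passive, Passive, Accommodate): Incumbent can switch to Moderate (2 → 5). Not NE.
(The remaining 2 profiles each have a profitable deviation by the same check.)

none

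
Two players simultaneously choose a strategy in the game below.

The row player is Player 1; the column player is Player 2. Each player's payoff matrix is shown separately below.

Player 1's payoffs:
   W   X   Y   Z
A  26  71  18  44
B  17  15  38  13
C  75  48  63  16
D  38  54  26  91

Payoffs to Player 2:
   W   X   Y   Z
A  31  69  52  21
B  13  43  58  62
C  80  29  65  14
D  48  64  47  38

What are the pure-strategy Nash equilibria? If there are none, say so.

Player 1 against W: payoffs 26, 17, 75, 38 → best response C.
Player 1 against X: payoffs 71, 15, 48, 54 → best response A.
Player 1 against Y: payoffs 18, 38, 63, 26 → best response C.
Player 1 against Z: payoffs 44, 13, 16, 91 → best response D.
Player 2 against A: payoffs 31, 69, 52, 21 → best response X.
Player 2 against B: payoffs 13, 43, 58, 62 → best response Z.
Player 2 against C: payoffs 80, 29, 65, 14 → best response W.
Player 2 against D: payoffs 48, 64, 47, 38 → best response X.
Mutual best responses: (A, X); (C, W).

The pure Nash equilibria are (A, X), (C, W).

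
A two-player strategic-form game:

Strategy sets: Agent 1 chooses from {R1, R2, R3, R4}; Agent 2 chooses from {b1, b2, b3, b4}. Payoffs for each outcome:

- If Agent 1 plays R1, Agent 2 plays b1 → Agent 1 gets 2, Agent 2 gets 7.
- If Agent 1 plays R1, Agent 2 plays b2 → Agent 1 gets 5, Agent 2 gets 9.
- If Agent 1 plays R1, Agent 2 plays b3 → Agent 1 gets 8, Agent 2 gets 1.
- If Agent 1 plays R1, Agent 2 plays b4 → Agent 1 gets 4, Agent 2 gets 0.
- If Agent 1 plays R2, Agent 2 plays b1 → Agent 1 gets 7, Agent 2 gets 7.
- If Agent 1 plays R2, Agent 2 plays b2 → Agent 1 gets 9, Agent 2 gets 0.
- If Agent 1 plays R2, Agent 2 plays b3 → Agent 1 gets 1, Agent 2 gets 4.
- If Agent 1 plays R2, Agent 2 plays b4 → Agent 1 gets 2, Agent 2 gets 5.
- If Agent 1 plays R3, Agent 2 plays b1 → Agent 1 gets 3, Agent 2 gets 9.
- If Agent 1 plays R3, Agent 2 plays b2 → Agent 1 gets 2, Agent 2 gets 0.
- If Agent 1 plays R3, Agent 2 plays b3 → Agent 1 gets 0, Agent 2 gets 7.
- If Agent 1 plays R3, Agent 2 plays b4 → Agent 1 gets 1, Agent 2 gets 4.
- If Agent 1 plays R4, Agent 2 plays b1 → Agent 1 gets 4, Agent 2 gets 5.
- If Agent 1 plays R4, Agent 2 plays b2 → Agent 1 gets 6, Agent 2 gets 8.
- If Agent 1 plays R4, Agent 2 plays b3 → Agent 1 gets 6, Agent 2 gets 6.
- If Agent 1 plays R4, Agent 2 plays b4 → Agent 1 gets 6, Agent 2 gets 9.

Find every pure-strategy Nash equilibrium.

Pure-strategy Nash equilibria: (R2, b1); (R4, b4)

Agent 1 against b1: payoffs 2, 7, 3, 4 → best response R2.
Agent 1 against b2: payoffs 5, 9, 2, 6 → best response R2.
Agent 1 against b3: payoffs 8, 1, 0, 6 → best response R1.
Agent 1 against b4: payoffs 4, 2, 1, 6 → best response R4.
Agent 2 against R1: payoffs 7, 9, 1, 0 → best response b2.
Agent 2 against R2: payoffs 7, 0, 4, 5 → best response b1.
Agent 2 against R3: payoffs 9, 0, 7, 4 → best response b1.
Agent 2 against R4: payoffs 5, 8, 6, 9 → best response b4.
Mutual best responses: (R2, b1); (R4, b4).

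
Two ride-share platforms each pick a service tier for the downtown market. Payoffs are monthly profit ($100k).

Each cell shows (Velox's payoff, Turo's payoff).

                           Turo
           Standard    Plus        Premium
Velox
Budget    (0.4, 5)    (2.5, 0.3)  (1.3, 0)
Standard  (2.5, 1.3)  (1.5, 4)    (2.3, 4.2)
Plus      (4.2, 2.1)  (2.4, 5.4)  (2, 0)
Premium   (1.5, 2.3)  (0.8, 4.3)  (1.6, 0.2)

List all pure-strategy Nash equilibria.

Check each profile: it is a Nash equilibrium iff no player can strictly gain by switching unilaterally.
(Budget, Standard): Velox can switch to Standard (0.4 → 2.5). Not NE.
(Budget, Plus): Turo can switch to Standard (0.3 → 5). Not NE.
(Budget, Premium): Velox can switch to Standard (1.3 → 2.3). Not NE.
(Standard, Standard): Velox can switch to Plus (2.5 → 4.2). Not NE.
(Standard, Plus): Velox can switch to Budget (1.5 → 2.5). Not NE.
(Standard, Premium): Velox gets 2.3, best alternative 2; Turo gets 4.2, best alternative 4. No profitable deviation — NE.
(Plus, Standard): Turo can switch to Plus (2.1 → 5.4). Not NE.
(Plus, Plus): Velox can switch to Budget (2.4 → 2.5). Not NE.
(Plus, Premium): Velox can switch to Standard (2 → 2.3). Not NE.
(Premium, Standard): Velox can switch to Standard (1.5 → 2.5). Not NE.
(Premium, Plus): Velox can switch to Budget (0.8 → 2.5). Not NE.
(Premium, Premium): Velox can switch to Standard (1.6 → 2.3). Not NE.

Pure NE: (Standard, Premium)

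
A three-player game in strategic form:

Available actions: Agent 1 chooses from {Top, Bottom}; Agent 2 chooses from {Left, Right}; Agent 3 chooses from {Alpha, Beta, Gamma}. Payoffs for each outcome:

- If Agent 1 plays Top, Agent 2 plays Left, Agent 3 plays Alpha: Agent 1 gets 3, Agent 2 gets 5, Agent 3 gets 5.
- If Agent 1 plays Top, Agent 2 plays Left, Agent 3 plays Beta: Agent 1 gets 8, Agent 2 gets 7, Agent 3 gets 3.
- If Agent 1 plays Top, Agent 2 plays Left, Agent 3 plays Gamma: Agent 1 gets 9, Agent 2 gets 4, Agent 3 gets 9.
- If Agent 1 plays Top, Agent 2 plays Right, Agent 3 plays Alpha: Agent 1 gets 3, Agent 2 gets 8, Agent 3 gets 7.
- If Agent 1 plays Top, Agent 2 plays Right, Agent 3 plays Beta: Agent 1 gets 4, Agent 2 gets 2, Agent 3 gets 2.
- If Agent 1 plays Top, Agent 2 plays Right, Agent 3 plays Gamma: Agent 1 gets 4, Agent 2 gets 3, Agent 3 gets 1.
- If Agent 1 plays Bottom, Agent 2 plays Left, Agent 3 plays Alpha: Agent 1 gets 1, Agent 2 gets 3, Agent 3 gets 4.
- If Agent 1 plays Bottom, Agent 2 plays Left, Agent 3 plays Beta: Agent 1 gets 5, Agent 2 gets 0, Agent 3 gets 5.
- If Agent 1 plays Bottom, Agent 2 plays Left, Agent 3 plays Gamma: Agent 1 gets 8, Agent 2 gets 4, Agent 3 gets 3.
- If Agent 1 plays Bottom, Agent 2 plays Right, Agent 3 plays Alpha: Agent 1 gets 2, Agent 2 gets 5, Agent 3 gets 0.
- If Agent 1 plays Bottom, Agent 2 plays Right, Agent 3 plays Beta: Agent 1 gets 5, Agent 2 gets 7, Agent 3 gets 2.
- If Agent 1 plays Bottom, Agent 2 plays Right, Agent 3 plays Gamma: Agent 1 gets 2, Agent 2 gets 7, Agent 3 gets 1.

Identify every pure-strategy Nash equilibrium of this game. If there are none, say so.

(Top, Left, Gamma) and (Top, Right, Alpha) and (Bottom, Right, Beta)

For each player, find the best response to each opponent profile; mutual best responses are the pure NE.
Agent 1 against (Left, Alpha): payoffs 3, 1 → best response Top.
Agent 1 against (Left, Beta): payoffs 8, 5 → best response Top.
Agent 1 against (Left, Gamma): payoffs 9, 8 → best response Top.
Agent 1 against (Right, Alpha): payoffs 3, 2 → best response Top.
Agent 1 against (Right, Beta): payoffs 4, 5 → best response Bottom.
Agent 1 against (Right, Gamma): payoffs 4, 2 → best response Top.
Agent 2 against (Top, Alpha): payoffs 5, 8 → best response Right.
Agent 2 against (Top, Beta): payoffs 7, 2 → best response Left.
Agent 2 against (Top, Gamma): payoffs 4, 3 → best response Left.
Agent 2 against (Bottom, Alpha): payoffs 3, 5 → best response Right.
Agent 2 against (Bottom, Beta): payoffs 0, 7 → best response Right.
Agent 2 against (Bottom, Gamma): payoffs 4, 7 → best response Right.
Agent 3 against (Top, Left): payoffs 5, 3, 9 → best response Gamma.
Agent 3 against (Top, Right): payoffs 7, 2, 1 → best response Alpha.
Agent 3 against (Bottom, Left): payoffs 4, 5, 3 → best response Beta.
Agent 3 against (Bottom, Right): payoffs 0, 2, 1 → best response Beta.
Mutual best responses: (Top, Left, Gamma); (Top, Right, Alpha); (Bottom, Right, Beta).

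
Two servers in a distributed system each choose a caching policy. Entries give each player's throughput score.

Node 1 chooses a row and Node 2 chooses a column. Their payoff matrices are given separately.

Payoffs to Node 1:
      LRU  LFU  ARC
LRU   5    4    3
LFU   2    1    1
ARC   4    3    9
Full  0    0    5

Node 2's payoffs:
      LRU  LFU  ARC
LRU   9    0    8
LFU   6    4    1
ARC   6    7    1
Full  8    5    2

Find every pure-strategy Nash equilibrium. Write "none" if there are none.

Node 1 against LRU: payoffs 5, 2, 4, 0 → best response LRU.
Node 1 against LFU: payoffs 4, 1, 3, 0 → best response LRU.
Node 1 against ARC: payoffs 3, 1, 9, 5 → best response ARC.
Node 2 against LRU: payoffs 9, 0, 8 → best response LRU.
Node 2 against LFU: payoffs 6, 4, 1 → best response LRU.
Node 2 against ARC: payoffs 6, 7, 1 → best response LFU.
Node 2 against Full: payoffs 8, 5, 2 → best response LRU.
Mutual best responses: (LRU, LRU).

The unique pure-strategy Nash equilibrium is (LRU, LRU).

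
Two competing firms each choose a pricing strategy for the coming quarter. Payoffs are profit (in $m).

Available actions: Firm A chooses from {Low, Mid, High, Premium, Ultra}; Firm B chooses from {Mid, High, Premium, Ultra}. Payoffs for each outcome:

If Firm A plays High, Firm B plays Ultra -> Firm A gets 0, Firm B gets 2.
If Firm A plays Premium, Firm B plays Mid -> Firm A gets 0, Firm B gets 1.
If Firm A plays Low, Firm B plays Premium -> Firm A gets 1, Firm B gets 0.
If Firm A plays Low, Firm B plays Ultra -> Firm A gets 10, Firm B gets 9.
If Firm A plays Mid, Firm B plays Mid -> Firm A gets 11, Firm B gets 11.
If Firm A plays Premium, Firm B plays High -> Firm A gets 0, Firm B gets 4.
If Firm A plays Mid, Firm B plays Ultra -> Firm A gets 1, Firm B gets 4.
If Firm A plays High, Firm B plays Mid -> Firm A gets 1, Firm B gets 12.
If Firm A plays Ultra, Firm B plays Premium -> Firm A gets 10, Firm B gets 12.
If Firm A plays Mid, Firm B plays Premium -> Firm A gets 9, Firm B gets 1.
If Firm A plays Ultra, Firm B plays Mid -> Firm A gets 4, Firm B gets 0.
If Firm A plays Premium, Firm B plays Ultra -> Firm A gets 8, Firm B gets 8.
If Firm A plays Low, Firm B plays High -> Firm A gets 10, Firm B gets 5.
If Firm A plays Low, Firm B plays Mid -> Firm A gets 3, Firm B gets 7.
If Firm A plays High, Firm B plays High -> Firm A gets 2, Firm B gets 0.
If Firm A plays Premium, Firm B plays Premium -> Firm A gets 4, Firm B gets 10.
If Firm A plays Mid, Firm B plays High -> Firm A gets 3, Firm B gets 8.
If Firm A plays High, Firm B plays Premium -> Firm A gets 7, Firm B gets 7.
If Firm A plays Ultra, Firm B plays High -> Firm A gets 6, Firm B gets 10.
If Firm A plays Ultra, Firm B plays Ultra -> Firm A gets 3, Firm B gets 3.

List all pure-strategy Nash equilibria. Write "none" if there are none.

Pure-strategy Nash equilibria: (Low, Ultra), (Mid, Mid), (Ultra, Premium)

For each player, find the best response to each opponent profile; mutual best responses are the pure NE.
Firm A against Mid: payoffs 3, 11, 1, 0, 4 → best response Mid.
Firm A against High: payoffs 10, 3, 2, 0, 6 → best response Low.
Firm A against Premium: payoffs 1, 9, 7, 4, 10 → best response Ultra.
Firm A against Ultra: payoffs 10, 1, 0, 8, 3 → best response Low.
Firm B against Low: payoffs 7, 5, 0, 9 → best response Ultra.
Firm B against Mid: payoffs 11, 8, 1, 4 → best response Mid.
Firm B against High: payoffs 12, 0, 7, 2 → best response Mid.
Firm B against Premium: payoffs 1, 4, 10, 8 → best response Premium.
Firm B against Ultra: payoffs 0, 10, 12, 3 → best response Premium.
Mutual best responses: (Low, Ultra); (Mid, Mid); (Ultra, Premium).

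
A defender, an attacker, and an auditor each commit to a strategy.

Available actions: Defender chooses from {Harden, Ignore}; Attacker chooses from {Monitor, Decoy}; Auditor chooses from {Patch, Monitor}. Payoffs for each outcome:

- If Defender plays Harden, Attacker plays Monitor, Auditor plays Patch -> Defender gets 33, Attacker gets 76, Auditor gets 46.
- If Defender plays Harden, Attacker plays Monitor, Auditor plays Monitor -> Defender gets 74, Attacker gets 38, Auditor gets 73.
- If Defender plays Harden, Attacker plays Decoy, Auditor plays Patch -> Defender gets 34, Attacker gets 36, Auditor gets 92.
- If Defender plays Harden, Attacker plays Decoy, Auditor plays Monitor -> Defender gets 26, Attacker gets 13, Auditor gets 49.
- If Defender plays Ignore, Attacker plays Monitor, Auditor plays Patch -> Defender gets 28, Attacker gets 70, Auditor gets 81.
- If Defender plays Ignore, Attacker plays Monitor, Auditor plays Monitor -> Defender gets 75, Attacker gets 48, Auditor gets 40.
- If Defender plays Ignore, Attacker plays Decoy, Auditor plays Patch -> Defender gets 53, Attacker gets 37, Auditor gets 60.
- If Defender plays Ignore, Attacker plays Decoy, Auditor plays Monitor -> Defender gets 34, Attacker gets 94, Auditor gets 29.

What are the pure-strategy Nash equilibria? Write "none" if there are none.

This game has no pure Nash equilibrium.

Check each profile: it is a Nash equilibrium iff no player can strictly gain by switching unilaterally.
(Harden, Monitor, Patch): Auditor can switch to Monitor (46 → 73). Not NE.
(Harden, Monitor, Monitor): Defender can switch to Ignore (74 → 75). Not NE.
(Harden, Decoy, Patch): Defender can switch to Ignore (34 → 53). Not NE.
(Harden, Decoy, Monitor): Defender can switch to Ignore (26 → 34). Not NE.
(Ignore, Monitor, Patch): Defender can switch to Harden (28 → 33). Not NE.
(Ignore, Monitor, Monitor): Attacker can switch to Decoy (48 → 94). Not NE.
(Ignore, Decoy, Patch): Attacker can switch to Monitor (37 → 70). Not NE.
(Ignore, Decoy, Monitor): Auditor can switch to Patch (29 → 60). Not NE.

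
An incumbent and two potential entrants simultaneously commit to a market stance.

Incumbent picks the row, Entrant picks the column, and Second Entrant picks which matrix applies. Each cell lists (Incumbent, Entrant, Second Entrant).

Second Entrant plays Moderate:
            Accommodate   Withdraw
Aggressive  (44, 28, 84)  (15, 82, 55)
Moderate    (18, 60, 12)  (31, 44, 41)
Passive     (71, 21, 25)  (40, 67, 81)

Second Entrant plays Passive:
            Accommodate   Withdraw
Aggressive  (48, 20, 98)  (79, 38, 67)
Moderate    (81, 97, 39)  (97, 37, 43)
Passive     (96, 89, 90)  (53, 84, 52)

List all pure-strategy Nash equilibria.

Incumbent against (Accommodate, Moderate): payoffs 44, 18, 71 → best response Passive.
Incumbent against (Accommodate, Passive): payoffs 48, 81, 96 → best response Passive.
Incumbent against (Withdraw, Moderate): payoffs 15, 31, 40 → best response Passive.
Incumbent against (Withdraw, Passive): payoffs 79, 97, 53 → best response Moderate.
Entrant against (Aggressive, Moderate): payoffs 28, 82 → best response Withdraw.
Entrant against (Aggressive, Passive): payoffs 20, 38 → best response Withdraw.
Entrant against (Moderate, Moderate): payoffs 60, 44 → best response Accommodate.
Entrant against (Moderate, Passive): payoffs 97, 37 → best response Accommodate.
Entrant against (Passive, Moderate): payoffs 21, 67 → best response Withdraw.
Entrant against (Passive, Passive): payoffs 89, 84 → best response Accommodate.
Second Entrant against (Aggressive, Accommodate): payoffs 84, 98 → best response Passive.
Second Entrant against (Aggressive, Withdraw): payoffs 55, 67 → best response Passive.
Second Entrant against (Moderate, Accommodate): payoffs 12, 39 → best response Passive.
Second Entrant against (Moderate, Withdraw): payoffs 41, 43 → best response Passive.
Second Entrant against (Passive, Accommodate): payoffs 25, 90 → best response Passive.
Second Entrant against (Passive, Withdraw): payoffs 81, 52 → best response Moderate.
Mutual best responses: (Passive, Accommodate, Passive); (Passive, Withdraw, Moderate).

(Passive, Accommodate, Passive) and (Passive, Withdraw, Moderate)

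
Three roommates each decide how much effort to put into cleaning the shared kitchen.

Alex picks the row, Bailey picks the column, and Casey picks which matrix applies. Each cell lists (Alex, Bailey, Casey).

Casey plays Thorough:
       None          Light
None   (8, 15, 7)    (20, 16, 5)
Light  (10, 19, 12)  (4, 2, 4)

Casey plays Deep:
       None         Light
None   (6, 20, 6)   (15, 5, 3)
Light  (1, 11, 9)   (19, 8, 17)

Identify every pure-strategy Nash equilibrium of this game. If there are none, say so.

Alex against (None, Thorough): payoffs 8, 10 → best response Light.
Alex against (None, Deep): payoffs 6, 1 → best response None.
Alex against (Light, Thorough): payoffs 20, 4 → best response None.
Alex against (Light, Deep): payoffs 15, 19 → best response Light.
Bailey against (None, Thorough): payoffs 15, 16 → best response Light.
Bailey against (None, Deep): payoffs 20, 5 → best response None.
Bailey against (Light, Thorough): payoffs 19, 2 → best response None.
Bailey against (Light, Deep): payoffs 11, 8 → best response None.
Casey against (None, None): payoffs 7, 6 → best response Thorough.
Casey against (None, Light): payoffs 5, 3 → best response Thorough.
Casey against (Light, None): payoffs 12, 9 → best response Thorough.
Casey against (Light, Light): payoffs 4, 17 → best response Deep.
Mutual best responses: (None, Light, Thorough); (Light, None, Thorough).

Pure-strategy Nash equilibria: (None, Light, Thorough); (Light, None, Thorough)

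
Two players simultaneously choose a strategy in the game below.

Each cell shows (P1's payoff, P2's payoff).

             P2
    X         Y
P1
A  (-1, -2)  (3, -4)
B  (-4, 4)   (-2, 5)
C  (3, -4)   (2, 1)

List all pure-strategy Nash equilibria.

none

(A, X): P1 can switch to C (-1 → 3). Not NE.
(A, Y): P2 can switch to X (-4 → -2). Not NE.
(B, X): P1 can switch to A (-4 → -1). Not NE.
(B, Y): P1 can switch to A (-2 → 3). Not NE.
(C, X): P2 can switch to Y (-4 → 1). Not NE.
(C, Y): P1 can switch to A (2 → 3). Not NE.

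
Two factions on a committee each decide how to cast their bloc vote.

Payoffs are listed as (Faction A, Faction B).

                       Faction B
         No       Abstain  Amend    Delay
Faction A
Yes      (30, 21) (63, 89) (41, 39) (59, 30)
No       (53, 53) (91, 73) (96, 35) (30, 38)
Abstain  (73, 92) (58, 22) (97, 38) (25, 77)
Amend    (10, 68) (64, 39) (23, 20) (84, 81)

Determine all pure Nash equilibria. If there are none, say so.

Faction A against No: payoffs 30, 53, 73, 10 → best response Abstain.
Faction A against Abstain: payoffs 63, 91, 58, 64 → best response No.
Faction A against Amend: payoffs 41, 96, 97, 23 → best response Abstain.
Faction A against Delay: payoffs 59, 30, 25, 84 → best response Amend.
Faction B against Yes: payoffs 21, 89, 39, 30 → best response Abstain.
Faction B against No: payoffs 53, 73, 35, 38 → best response Abstain.
Faction B against Abstain: payoffs 92, 22, 38, 77 → best response No.
Faction B against Amend: payoffs 68, 39, 20, 81 → best response Delay.
Mutual best responses: (No, Abstain); (Abstain, No); (Amend, Delay).

The pure Nash equilibria are (No, Abstain) and (Abstain, No) and (Amend, Delay).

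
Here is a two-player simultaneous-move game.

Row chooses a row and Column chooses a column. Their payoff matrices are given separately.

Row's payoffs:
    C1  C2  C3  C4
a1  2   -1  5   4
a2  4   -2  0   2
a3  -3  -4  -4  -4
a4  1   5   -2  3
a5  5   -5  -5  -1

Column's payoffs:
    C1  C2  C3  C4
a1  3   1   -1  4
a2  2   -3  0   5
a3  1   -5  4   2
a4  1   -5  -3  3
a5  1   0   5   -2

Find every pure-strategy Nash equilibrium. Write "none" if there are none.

Row against C1: payoffs 2, 4, -3, 1, 5 → best response a5.
Row against C2: payoffs -1, -2, -4, 5, -5 → best response a4.
Row against C3: payoffs 5, 0, -4, -2, -5 → best response a1.
Row against C4: payoffs 4, 2, -4, 3, -1 → best response a1.
Column against a1: payoffs 3, 1, -1, 4 → best response C4.
Column against a2: payoffs 2, -3, 0, 5 → best response C4.
Column against a3: payoffs 1, -5, 4, 2 → best response C3.
Column against a4: payoffs 1, -5, -3, 3 → best response C4.
Column against a5: payoffs 1, 0, 5, -2 → best response C3.
Mutual best responses: (a1, C4).

(a1, C4)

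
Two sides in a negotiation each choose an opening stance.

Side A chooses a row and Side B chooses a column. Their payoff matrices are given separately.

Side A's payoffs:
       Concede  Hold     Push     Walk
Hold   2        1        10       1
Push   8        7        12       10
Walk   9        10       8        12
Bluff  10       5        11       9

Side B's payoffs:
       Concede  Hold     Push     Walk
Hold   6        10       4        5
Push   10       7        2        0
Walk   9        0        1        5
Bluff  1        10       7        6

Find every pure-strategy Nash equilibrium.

There is no pure-strategy Nash equilibrium.

For each player, find the best response to each opponent profile; mutual best responses are the pure NE.
Side A against Concede: payoffs 2, 8, 9, 10 → best response Bluff.
Side A against Hold: payoffs 1, 7, 10, 5 → best response Walk.
Side A against Push: payoffs 10, 12, 8, 11 → best response Push.
Side A against Walk: payoffs 1, 10, 12, 9 → best response Walk.
Side B against Hold: payoffs 6, 10, 4, 5 → best response Hold.
Side B against Push: payoffs 10, 7, 2, 0 → best response Concede.
Side B against Walk: payoffs 9, 0, 1, 5 → best response Concede.
Side B against Bluff: payoffs 1, 10, 7, 6 → best response Hold.
No profile is a mutual best response for all players.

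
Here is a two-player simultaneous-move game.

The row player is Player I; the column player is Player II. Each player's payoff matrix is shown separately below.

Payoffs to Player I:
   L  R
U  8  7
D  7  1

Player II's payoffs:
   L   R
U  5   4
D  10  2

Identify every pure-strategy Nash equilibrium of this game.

For each strategy profile, look for a profitable unilateral deviation.
(U, L): Player I gets 8, best alternative 7; Player II gets 5, best alternative 4. No profitable deviation — NE.
(U, R): Player II can switch to L (4 → 5). Not NE.
(D, L): Player I can switch to U (7 → 8). Not NE.
(D, R): Player I can switch to U (1 → 7). Not NE.

Pure NE: (U, L)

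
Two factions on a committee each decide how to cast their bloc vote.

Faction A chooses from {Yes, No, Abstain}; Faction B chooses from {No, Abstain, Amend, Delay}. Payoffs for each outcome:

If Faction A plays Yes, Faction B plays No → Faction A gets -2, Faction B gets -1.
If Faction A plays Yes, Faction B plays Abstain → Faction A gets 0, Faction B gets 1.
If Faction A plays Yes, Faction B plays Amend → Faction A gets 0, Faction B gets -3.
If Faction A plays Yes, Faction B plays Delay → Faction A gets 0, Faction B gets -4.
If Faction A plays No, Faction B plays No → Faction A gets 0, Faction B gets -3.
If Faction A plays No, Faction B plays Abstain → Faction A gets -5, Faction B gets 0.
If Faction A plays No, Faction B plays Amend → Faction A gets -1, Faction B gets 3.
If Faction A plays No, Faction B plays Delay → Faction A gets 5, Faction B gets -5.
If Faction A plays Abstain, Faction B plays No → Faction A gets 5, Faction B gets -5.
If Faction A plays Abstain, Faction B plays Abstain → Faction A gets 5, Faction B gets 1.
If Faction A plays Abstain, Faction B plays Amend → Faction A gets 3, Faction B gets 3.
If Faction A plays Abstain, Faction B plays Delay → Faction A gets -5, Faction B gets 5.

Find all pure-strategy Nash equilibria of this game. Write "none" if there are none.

For each strategy profile, look for a profitable unilateral deviation.
(Yes, No): Faction A can switch to No (-2 → 0). Not NE.
(Yes, Abstain): Faction A can switch to Abstain (0 → 5). Not NE.
(Yes, Amend): Faction A can switch to Abstain (0 → 3). Not NE.
(Yes, Delay): Faction A can switch to No (0 → 5). Not NE.
(No, No): Faction A can switch to Abstain (0 → 5). Not NE.
(No, Abstain): Faction A can switch to Yes (-5 → 0). Not NE.
(No, Amend): Faction A can switch to Yes (-1 → 0). Not NE.
(No, Delay): Faction B can switch to No (-5 → -3). Not NE.
(The remaining 4 profiles each have a profitable deviation by the same check.)

This game has no pure Nash equilibrium.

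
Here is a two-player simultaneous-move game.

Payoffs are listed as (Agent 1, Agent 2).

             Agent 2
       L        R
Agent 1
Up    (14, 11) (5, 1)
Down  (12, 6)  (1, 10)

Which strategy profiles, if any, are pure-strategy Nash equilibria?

Agent 1 against L: payoffs 14, 12 → best response Up.
Agent 1 against R: payoffs 5, 1 → best response Up.
Agent 2 against Up: payoffs 11, 1 → best response L.
Agent 2 against Down: payoffs 6, 10 → best response R.
Mutual best responses: (Up, L).

Pure NE: (Up, L)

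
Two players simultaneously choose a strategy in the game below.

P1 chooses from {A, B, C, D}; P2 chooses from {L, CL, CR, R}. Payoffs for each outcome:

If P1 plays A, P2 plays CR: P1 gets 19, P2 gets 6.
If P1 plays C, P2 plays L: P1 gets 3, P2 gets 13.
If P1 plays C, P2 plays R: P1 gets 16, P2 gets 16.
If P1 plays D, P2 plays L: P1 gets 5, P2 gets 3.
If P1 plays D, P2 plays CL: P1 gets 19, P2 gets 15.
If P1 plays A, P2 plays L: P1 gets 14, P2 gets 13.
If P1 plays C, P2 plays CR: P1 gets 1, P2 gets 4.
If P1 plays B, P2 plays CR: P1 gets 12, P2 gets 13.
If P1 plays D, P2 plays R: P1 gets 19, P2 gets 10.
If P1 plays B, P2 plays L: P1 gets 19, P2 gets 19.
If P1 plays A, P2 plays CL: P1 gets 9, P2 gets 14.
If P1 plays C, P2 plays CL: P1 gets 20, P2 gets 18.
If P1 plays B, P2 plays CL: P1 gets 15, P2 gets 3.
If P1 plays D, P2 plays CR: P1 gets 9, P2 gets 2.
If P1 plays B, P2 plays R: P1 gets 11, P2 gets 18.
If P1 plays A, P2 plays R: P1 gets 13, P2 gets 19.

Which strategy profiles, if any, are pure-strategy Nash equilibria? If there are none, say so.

The pure Nash equilibria are (B, L), (C, CL).

Mark each player's best response to every combination of opponents' strategies; a profile where every player is best-responding is a pure Nash equilibrium.
P1 against L: payoffs 14, 19, 3, 5 → best response B.
P1 against CL: payoffs 9, 15, 20, 19 → best response C.
P1 against CR: payoffs 19, 12, 1, 9 → best response A.
P1 against R: payoffs 13, 11, 16, 19 → best response D.
P2 against A: payoffs 13, 14, 6, 19 → best response R.
P2 against B: payoffs 19, 3, 13, 18 → best response L.
P2 against C: payoffs 13, 18, 4, 16 → best response CL.
P2 against D: payoffs 3, 15, 2, 10 → best response CL.
Mutual best responses: (B, L); (C, CL).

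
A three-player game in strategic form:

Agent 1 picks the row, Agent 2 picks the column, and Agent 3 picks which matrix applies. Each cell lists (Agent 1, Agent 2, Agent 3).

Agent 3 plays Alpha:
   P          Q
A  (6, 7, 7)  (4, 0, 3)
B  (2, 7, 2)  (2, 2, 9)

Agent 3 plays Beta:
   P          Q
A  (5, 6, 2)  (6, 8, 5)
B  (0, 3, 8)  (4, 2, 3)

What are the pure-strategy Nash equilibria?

Pure-strategy Nash equilibria: (A, P, Alpha); (A, Q, Beta)

For each player, find the best response to each opponent profile; mutual best responses are the pure NE.
Agent 1 against (P, Alpha): payoffs 6, 2 → best response A.
Agent 1 against (P, Beta): payoffs 5, 0 → best response A.
Agent 1 against (Q, Alpha): payoffs 4, 2 → best response A.
Agent 1 against (Q, Beta): payoffs 6, 4 → best response A.
Agent 2 against (A, Alpha): payoffs 7, 0 → best response P.
Agent 2 against (A, Beta): payoffs 6, 8 → best response Q.
Agent 2 against (B, Alpha): payoffs 7, 2 → best response P.
Agent 2 against (B, Beta): payoffs 3, 2 → best response P.
Agent 3 against (A, P): payoffs 7, 2 → best response Alpha.
Agent 3 against (A, Q): payoffs 3, 5 → best response Beta.
Agent 3 against (B, P): payoffs 2, 8 → best response Beta.
Agent 3 against (B, Q): payoffs 9, 3 → best response Alpha.
Mutual best responses: (A, P, Alpha); (A, Q, Beta).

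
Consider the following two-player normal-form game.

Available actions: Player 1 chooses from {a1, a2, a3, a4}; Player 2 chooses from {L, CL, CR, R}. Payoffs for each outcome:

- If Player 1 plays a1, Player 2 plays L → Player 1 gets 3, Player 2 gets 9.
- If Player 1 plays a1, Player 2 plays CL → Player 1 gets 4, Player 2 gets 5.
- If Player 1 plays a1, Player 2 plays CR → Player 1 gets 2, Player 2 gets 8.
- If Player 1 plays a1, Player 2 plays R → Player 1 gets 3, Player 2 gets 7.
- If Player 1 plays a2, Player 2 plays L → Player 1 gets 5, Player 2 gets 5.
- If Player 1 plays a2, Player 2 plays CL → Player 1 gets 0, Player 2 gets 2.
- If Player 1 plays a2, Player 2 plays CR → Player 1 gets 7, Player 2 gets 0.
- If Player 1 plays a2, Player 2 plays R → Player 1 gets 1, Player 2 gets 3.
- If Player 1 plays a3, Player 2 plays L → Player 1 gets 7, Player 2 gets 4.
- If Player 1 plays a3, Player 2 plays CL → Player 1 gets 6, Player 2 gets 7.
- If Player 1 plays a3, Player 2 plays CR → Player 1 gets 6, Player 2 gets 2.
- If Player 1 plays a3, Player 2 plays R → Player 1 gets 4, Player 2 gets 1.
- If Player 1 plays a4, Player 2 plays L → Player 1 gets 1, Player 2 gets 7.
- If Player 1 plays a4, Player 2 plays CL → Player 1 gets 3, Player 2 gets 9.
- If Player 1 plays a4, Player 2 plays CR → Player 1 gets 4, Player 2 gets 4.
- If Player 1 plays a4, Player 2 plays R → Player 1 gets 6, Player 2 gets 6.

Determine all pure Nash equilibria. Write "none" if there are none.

Player 1 against L: payoffs 3, 5, 7, 1 → best response a3.
Player 1 against CL: payoffs 4, 0, 6, 3 → best response a3.
Player 1 against CR: payoffs 2, 7, 6, 4 → best response a2.
Player 1 against R: payoffs 3, 1, 4, 6 → best response a4.
Player 2 against a1: payoffs 9, 5, 8, 7 → best response L.
Player 2 against a2: payoffs 5, 2, 0, 3 → best response L.
Player 2 against a3: payoffs 4, 7, 2, 1 → best response CL.
Player 2 against a4: payoffs 7, 9, 4, 6 → best response CL.
Mutual best responses: (a3, CL).

(a3, CL)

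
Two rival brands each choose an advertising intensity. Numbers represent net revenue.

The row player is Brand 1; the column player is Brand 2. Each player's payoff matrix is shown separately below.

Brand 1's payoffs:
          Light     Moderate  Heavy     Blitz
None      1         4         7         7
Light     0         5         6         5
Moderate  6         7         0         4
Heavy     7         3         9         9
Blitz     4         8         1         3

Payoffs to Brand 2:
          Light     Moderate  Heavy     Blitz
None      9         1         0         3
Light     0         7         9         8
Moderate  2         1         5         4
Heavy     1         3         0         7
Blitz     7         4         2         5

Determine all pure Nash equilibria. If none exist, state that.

(None, Light): Brand 1 can switch to Moderate (1 → 6). Not NE.
(None, Moderate): Brand 1 can switch to Light (4 → 5). Not NE.
(None, Heavy): Brand 1 can switch to Heavy (7 → 9). Not NE.
(None, Blitz): Brand 1 can switch to Heavy (7 → 9). Not NE.
(Light, Light): Brand 1 can switch to None (0 → 1). Not NE.
(Light, Moderate): Brand 1 can switch to Moderate (5 → 7). Not NE.
(Light, Heavy): Brand 1 can switch to None (6 → 7). Not NE.
(Light, Blitz): Brand 1 can switch to None (5 → 7). Not NE.
(Heavy, Blitz): Brand 1 gets 9, best alternative 7; Brand 2 gets 7, best alternative 3. No profitable deviation — NE.
(The remaining 11 profiles each have a profitable deviation by the same check.)

(Heavy, Blitz)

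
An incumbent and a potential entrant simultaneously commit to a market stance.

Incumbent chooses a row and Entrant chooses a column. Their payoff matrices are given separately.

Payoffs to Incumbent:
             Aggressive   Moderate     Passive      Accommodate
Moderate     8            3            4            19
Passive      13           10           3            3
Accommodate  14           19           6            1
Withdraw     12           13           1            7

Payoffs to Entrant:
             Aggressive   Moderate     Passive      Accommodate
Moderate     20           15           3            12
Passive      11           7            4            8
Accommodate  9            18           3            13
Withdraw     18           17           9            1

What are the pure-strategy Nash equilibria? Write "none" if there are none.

For each strategy profile, look for a profitable unilateral deviation.
(Moderate, Aggressive): Incumbent can switch to Passive (8 → 13). Not NE.
(Moderate, Moderate): Incumbent can switch to Passive (3 → 10). Not NE.
(Moderate, Passive): Incumbent can switch to Accommodate (4 → 6). Not NE.
(Moderate, Accommodate): Entrant can switch to Aggressive (12 → 20). Not NE.
(Passive, Aggressive): Incumbent can switch to Accommodate (13 → 14). Not NE.
(Passive, Moderate): Incumbent can switch to Accommodate (10 → 19). Not NE.
(Passive, Passive): Incumbent can switch to Moderate (3 → 4). Not NE.
(Passive, Accommodate): Incumbent can switch to Moderate (3 → 19). Not NE.
(Accommodate, Aggressive): Entrant can switch to Moderate (9 → 18). Not NE.
(Accommodate, Moderate): Incumbent gets 19, best alternative 13; Entrant gets 18, best alternative 13. No profitable deviation — NE.
(Accommodate, Passive): Entrant can switch to Aggressive (3 → 9). Not NE.
(The remaining 5 profiles each have a profitable deviation by the same check.)

Pure NE: (Accommodate, Moderate)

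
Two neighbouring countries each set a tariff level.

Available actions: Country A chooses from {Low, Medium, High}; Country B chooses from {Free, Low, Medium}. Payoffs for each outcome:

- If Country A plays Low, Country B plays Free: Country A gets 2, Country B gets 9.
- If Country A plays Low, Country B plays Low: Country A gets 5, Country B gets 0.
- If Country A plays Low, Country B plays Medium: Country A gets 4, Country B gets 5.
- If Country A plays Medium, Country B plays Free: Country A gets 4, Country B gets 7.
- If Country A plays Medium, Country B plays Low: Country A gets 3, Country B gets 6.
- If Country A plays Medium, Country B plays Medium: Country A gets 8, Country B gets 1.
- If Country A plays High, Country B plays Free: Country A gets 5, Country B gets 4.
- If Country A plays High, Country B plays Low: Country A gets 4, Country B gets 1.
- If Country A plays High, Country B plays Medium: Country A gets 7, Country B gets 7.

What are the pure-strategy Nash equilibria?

For each player, find the best response to each opponent profile; mutual best responses are the pure NE.
Country A against Free: payoffs 2, 4, 5 → best response High.
Country A against Low: payoffs 5, 3, 4 → best response Low.
Country A against Medium: payoffs 4, 8, 7 → best response Medium.
Country B against Low: payoffs 9, 0, 5 → best response Free.
Country B against Medium: payoffs 7, 6, 1 → best response Free.
Country B against High: payoffs 4, 1, 7 → best response Medium.
No profile is a mutual best response for all players.

none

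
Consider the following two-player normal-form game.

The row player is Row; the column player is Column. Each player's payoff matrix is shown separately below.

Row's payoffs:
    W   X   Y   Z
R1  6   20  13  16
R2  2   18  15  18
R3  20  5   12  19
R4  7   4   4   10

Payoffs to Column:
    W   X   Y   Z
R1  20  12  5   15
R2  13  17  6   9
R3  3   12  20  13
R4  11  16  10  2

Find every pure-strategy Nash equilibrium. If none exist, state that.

There is no pure-strategy Nash equilibrium.

(R1, W): Row can switch to R3 (6 → 20). Not NE.
(R1, X): Column can switch to W (12 → 20). Not NE.
(R1, Y): Row can switch to R2 (13 → 15). Not NE.
(R1, Z): Row can switch to R2 (16 → 18). Not NE.
(R2, W): Row can switch to R1 (2 → 6). Not NE.
(R2, X): Row can switch to R1 (18 → 20). Not NE.
(R2, Y): Column can switch to W (6 → 13). Not NE.
(R2, Z): Row can switch to R3 (18 → 19). Not NE.
(R3, W): Column can switch to X (3 → 12). Not NE.
(R3, X): Row can switch to R1 (5 → 20). Not NE.
(R3, Y): Row can switch to R1 (12 → 13). Not NE.
(R3, Z): Column can switch to Y (13 → 20). Not NE.
(The remaining 4 profiles each have a profitable deviation by the same check.)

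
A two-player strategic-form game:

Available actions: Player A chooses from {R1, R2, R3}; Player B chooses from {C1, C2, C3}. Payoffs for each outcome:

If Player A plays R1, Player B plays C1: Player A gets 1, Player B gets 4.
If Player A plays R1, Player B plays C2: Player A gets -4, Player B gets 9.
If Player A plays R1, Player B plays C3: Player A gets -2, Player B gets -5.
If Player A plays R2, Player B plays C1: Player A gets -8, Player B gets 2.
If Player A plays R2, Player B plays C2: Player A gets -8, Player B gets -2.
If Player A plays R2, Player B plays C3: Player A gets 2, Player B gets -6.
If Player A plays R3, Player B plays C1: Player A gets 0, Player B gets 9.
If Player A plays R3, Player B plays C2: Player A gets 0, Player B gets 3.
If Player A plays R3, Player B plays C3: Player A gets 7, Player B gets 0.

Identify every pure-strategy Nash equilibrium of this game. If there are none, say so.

Player A against C1: payoffs 1, -8, 0 → best response R1.
Player A against C2: payoffs -4, -8, 0 → best response R3.
Player A against C3: payoffs -2, 2, 7 → best response R3.
Player B against R1: payoffs 4, 9, -5 → best response C2.
Player B against R2: payoffs 2, -2, -6 → best response C1.
Player B against R3: payoffs 9, 3, 0 → best response C1.
No profile is a mutual best response for all players.

none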